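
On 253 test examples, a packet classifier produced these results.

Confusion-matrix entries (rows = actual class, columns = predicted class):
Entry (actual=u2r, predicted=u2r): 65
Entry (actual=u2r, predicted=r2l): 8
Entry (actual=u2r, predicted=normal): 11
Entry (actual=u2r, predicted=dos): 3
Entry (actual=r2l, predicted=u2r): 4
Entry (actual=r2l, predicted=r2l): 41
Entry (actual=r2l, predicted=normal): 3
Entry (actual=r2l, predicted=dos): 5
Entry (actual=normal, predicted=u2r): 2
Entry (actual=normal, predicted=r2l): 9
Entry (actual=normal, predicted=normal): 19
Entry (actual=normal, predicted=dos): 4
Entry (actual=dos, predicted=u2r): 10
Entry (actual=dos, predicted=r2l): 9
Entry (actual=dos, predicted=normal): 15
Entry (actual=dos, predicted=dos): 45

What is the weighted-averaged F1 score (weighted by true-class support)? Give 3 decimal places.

Per-class F1 score (2·TP/(2·TP+FP+FN)):
  u2r: TP=65, FP=4+2+10=16, FN=8+11+3=22 → 130/168 = 0.7738
  r2l: TP=41, FP=8+9+9=26, FN=4+3+5=12 → 82/120 = 0.6833
  normal: TP=19, FP=11+3+15=29, FN=2+9+4=15 → 38/82 = 0.4634
  dos: TP=45, FP=3+5+4=12, FN=10+9+15=34 → 90/136 = 0.6618
Weighted-F1 score = Σ (supportᵢ/N)·F1 scoreᵢ with N=253: (87/253)·0.7738 + (53/253)·0.6833 + (34/253)·0.4634 + (79/253)·0.6618 = 0.678

0.678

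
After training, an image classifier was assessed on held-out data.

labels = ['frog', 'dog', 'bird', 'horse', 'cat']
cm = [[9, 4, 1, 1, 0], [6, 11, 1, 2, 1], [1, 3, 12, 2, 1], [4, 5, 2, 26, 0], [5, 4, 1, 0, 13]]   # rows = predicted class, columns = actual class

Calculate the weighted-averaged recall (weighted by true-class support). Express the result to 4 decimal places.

0.6174

Per-class recall (TP/(TP+FN)):
  frog: TP=9, FN=6+1+4+5=16 → 9/25 = 0.36000
  dog: TP=11, FN=4+3+5+4=16 → 11/27 = 0.40741
  bird: TP=12, FN=1+1+2+1=5 → 12/17 = 0.70588
  horse: TP=26, FN=1+2+2+0=5 → 26/31 = 0.83871
  cat: TP=13, FN=0+1+1+0=2 → 13/15 = 0.86667
Weighted-recall = Σ (supportᵢ/N)·recallᵢ with N=115: (25/115)·0.36000 + (27/115)·0.40741 + (17/115)·0.70588 + (31/115)·0.83871 + (15/115)·0.86667 = 0.6174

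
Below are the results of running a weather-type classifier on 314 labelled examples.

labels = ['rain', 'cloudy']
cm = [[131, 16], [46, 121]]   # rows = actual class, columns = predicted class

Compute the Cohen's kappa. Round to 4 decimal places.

Observed agreement pₒ = trace/N = 252/314 = 0.80255
Expected agreement pₑ = Σ (rowᵢ·colᵢ)/N² = (147·177 + 167·137)/314² = 0.49594
κ = (pₒ − pₑ)/(1 − pₑ) = (0.80255 − 0.49594)/(1 − 0.49594) = 0.6083

0.6083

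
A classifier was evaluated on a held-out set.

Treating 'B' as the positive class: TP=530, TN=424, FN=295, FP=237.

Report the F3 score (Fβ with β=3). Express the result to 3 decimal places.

Fβ = (1+β²)·TP / ((1+β²)·TP + β²·FN + FP), with β²=9
= 10·530 / (10·530 + 9·295 + 237) = 0.647

0.647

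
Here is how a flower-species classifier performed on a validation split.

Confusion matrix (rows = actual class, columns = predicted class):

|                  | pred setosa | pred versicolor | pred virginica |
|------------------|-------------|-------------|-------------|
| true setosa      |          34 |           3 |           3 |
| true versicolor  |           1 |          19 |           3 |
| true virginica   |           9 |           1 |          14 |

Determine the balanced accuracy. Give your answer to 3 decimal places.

0.753

Balanced accuracy = mean of per-class recall.
  setosa: recall = 34/40 = 0.8500
  versicolor: recall = 19/23 = 0.8261
  virginica: recall = 14/24 = 0.5833
Mean = (0.8500 + 0.8261 + 0.5833) / 3 = 0.753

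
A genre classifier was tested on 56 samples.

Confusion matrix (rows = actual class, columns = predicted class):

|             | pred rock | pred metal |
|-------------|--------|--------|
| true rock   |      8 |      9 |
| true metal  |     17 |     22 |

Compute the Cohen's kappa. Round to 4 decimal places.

Observed agreement pₒ = trace/N = 30/56 = 0.53571
Expected agreement pₑ = Σ (rowᵢ·colᵢ)/N² = (17·25 + 39·31)/56² = 0.52105
κ = (pₒ − pₑ)/(1 − pₑ) = (0.53571 − 0.52105)/(1 − 0.52105) = 0.0306

0.0306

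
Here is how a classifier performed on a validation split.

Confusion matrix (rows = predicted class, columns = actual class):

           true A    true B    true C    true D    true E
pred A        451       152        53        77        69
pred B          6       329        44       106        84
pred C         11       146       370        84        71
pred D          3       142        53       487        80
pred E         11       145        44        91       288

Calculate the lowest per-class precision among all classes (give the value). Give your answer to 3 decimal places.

Per-class precision (TP/(TP+FP)):
  A: TP=451, FP=152+53+77+69=351 → 451/802 = 0.5623
  B: TP=329, FP=6+44+106+84=240 → 329/569 = 0.5782
  C: TP=370, FP=11+146+84+71=312 → 370/682 = 0.5425
  D: TP=487, FP=3+142+53+80=278 → 487/765 = 0.6366
  E: TP=288, FP=11+145+44+91=291 → 288/579 = 0.4974
Lowest is class 'E' with precision = 0.497.

0.497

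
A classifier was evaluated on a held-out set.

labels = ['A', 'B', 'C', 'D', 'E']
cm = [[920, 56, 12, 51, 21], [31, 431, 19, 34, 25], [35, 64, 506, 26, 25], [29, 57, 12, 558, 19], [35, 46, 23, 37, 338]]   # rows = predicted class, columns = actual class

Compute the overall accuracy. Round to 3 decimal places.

0.807

Accuracy = trace / total = (920+431+506+558+338=2753) / 3410 = 2753/3410 = 0.807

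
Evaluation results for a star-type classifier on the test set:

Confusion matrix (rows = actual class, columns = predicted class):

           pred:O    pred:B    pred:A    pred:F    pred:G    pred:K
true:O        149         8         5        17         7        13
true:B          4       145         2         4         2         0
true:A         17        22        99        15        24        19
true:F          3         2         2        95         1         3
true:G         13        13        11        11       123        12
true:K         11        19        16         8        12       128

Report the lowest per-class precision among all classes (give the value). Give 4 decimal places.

0.6333

Per-class precision (TP/(TP+FP)):
  O: TP=149, FP=4+17+3+13+11=48 → 149/197 = 0.75635
  B: TP=145, FP=8+22+2+13+19=64 → 145/209 = 0.69378
  A: TP=99, FP=5+2+2+11+16=36 → 99/135 = 0.73333
  F: TP=95, FP=17+4+15+11+8=55 → 95/150 = 0.63333
  G: TP=123, FP=7+2+24+1+12=46 → 123/169 = 0.72781
  K: TP=128, FP=13+0+19+3+12=47 → 128/175 = 0.73143
Lowest is class 'F' with precision = 0.6333.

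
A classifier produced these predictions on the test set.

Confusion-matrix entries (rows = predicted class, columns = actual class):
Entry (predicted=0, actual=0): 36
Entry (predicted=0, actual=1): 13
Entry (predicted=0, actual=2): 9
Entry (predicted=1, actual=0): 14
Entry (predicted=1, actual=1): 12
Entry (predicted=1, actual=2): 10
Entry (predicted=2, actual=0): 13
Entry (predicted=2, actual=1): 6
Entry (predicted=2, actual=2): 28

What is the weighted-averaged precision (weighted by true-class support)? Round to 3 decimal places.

0.549

Per-class precision (TP/(TP+FP)):
  0: TP=36, FP=13+9=22 → 36/58 = 0.6207
  1: TP=12, FP=14+10=24 → 12/36 = 0.3333
  2: TP=28, FP=13+6=19 → 28/47 = 0.5957
Weighted-precision = Σ (supportᵢ/N)·precisionᵢ with N=141: (63/141)·0.6207 + (31/141)·0.3333 + (47/141)·0.5957 = 0.549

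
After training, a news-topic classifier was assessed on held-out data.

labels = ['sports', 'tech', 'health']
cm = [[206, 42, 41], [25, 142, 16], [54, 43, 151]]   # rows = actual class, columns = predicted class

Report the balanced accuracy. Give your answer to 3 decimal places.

Balanced accuracy = mean of per-class recall.
  sports: recall = 206/289 = 0.7128
  tech: recall = 142/183 = 0.7760
  health: recall = 151/248 = 0.6089
Mean = (0.7128 + 0.7760 + 0.6089) / 3 = 0.699

0.699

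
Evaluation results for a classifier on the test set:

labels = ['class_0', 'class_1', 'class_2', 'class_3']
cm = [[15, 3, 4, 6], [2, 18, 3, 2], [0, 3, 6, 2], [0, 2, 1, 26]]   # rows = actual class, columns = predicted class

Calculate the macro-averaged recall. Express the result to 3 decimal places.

0.674

Per-class recall (TP/(TP+FN)):
  class_0: TP=15, FN=3+4+6=13 → 15/28 = 0.5357
  class_1: TP=18, FN=2+3+2=7 → 18/25 = 0.7200
  class_2: TP=6, FN=0+3+2=5 → 6/11 = 0.5455
  class_3: TP=26, FN=0+2+1=3 → 26/29 = 0.8966
Macro-recall = mean = (0.5357 + 0.7200 + 0.5455 + 0.8966) / 4 = 0.674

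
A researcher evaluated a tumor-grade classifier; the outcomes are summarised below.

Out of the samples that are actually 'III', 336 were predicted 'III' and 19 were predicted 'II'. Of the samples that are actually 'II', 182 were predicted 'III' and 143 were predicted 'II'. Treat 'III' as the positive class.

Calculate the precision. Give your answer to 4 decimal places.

0.6486

Precision = TP/(TP+FP) = 336/(336+182) = 336/518 = 0.6486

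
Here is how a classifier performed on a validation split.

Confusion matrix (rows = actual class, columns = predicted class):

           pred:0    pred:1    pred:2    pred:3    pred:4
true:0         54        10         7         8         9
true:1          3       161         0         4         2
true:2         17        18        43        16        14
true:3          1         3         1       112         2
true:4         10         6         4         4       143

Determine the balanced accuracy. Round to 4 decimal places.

0.7513

Balanced accuracy = mean of per-class recall.
  0: recall = 54/88 = 0.61364
  1: recall = 161/170 = 0.94706
  2: recall = 43/108 = 0.39815
  3: recall = 112/119 = 0.94118
  4: recall = 143/167 = 0.85629
Mean = (0.61364 + 0.94706 + 0.39815 + 0.94118 + 0.85629) / 5 = 0.7513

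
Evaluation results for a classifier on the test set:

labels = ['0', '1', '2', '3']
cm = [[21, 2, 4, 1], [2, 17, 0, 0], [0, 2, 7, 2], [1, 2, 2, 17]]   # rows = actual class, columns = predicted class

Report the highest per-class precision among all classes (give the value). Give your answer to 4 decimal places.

Per-class precision (TP/(TP+FP)):
  0: TP=21, FP=2+0+1=3 → 21/24 = 0.87500
  1: TP=17, FP=2+2+2=6 → 17/23 = 0.73913
  2: TP=7, FP=4+0+2=6 → 7/13 = 0.53846
  3: TP=17, FP=1+0+2=3 → 17/20 = 0.85000
Highest is class '0' with precision = 0.8750.

0.8750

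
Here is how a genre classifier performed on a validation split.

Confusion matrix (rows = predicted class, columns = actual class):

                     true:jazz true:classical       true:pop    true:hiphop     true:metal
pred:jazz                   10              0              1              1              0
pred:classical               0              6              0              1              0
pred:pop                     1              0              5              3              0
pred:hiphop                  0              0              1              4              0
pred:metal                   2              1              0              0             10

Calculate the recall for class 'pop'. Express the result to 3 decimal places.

Take TP from the diagonal, FP from the rest of the 'pop' prediction marginal, FN from the rest of the 'pop' actual marginal.
recall = TP/(TP+FN).
pop: TP=5, FN=1+0+1+0=2 → 5/7 = 0.7143

0.714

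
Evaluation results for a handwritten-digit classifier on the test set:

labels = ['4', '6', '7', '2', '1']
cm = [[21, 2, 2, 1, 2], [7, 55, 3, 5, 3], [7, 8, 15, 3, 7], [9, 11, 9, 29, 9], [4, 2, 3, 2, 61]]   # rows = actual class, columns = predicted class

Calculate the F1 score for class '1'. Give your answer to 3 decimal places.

0.792

F1 score = 2·TP/(2·TP+FP+FN).
1: TP=61, FP=2+3+7+9=21, FN=4+2+3+2=11 → 122/154 = 0.7922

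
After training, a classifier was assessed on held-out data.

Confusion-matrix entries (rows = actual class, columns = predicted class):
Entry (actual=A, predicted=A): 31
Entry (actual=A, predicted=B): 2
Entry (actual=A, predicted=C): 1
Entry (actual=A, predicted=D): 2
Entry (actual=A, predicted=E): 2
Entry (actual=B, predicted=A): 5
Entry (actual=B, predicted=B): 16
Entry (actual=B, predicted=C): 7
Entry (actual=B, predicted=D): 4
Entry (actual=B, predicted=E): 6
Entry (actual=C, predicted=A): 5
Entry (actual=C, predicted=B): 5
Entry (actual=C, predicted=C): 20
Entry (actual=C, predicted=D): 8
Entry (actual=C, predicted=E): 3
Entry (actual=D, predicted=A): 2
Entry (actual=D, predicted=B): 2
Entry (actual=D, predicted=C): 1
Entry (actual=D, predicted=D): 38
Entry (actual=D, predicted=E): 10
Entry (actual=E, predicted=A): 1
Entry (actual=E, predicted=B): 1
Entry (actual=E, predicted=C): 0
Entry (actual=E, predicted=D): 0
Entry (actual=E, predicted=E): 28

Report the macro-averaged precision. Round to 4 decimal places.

0.6624

Per-class precision (TP/(TP+FP)):
  A: TP=31, FP=5+5+2+1=13 → 31/44 = 0.70455
  B: TP=16, FP=2+5+2+1=10 → 16/26 = 0.61538
  C: TP=20, FP=1+7+1+0=9 → 20/29 = 0.68966
  D: TP=38, FP=2+4+8+0=14 → 38/52 = 0.73077
  E: TP=28, FP=2+6+3+10=21 → 28/49 = 0.57143
Macro-precision = mean = (0.70455 + 0.61538 + 0.68966 + 0.73077 + 0.57143) / 5 = 0.6624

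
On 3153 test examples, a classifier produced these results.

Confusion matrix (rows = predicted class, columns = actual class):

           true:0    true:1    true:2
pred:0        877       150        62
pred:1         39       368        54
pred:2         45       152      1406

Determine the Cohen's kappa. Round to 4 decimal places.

Observed agreement pₒ = trace/N = 2651/3153 = 0.84079
Expected agreement pₑ = Σ (rowᵢ·colᵢ)/N² = (961·1089 + 670·461 + 1522·1603)/3153² = 0.38175
κ = (pₒ − pₑ)/(1 − pₑ) = (0.84079 − 0.38175)/(1 − 0.38175) = 0.7425

0.7425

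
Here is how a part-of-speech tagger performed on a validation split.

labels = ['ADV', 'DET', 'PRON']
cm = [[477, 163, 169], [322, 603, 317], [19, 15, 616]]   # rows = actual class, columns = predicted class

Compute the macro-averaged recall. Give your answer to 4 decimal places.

Per-class recall (TP/(TP+FN)):
  ADV: TP=477, FN=163+169=332 → 477/809 = 0.58962
  DET: TP=603, FN=322+317=639 → 603/1242 = 0.48551
  PRON: TP=616, FN=19+15=34 → 616/650 = 0.94769
Macro-recall = mean = (0.58962 + 0.48551 + 0.94769) / 3 = 0.6743

0.6743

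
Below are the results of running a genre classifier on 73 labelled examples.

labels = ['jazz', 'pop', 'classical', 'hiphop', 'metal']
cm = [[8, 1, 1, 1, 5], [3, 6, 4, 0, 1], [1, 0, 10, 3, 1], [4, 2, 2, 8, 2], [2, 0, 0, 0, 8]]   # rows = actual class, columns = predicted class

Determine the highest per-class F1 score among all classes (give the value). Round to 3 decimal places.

0.625

Per-class F1 score (2·TP/(2·TP+FP+FN)):
  jazz: TP=8, FP=3+1+4+2=10, FN=1+1+1+5=8 → 16/34 = 0.4706
  pop: TP=6, FP=1+0+2+0=3, FN=3+4+0+1=8 → 12/23 = 0.5217
  classical: TP=10, FP=1+4+2+0=7, FN=1+0+3+1=5 → 20/32 = 0.6250
  hiphop: TP=8, FP=1+0+3+0=4, FN=4+2+2+2=10 → 16/30 = 0.5333
  metal: TP=8, FP=5+1+1+2=9, FN=2+0+0+0=2 → 16/27 = 0.5926
Highest is class 'classical' with F1 score = 0.625.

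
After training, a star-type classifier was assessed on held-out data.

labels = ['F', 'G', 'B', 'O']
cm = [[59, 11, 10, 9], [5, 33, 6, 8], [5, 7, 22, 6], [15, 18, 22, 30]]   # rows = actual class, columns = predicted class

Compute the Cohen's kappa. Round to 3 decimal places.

Observed agreement pₒ = trace/N = 144/266 = 0.5414
Expected agreement pₑ = Σ (rowᵢ·colᵢ)/N² = (89·84 + 52·69 + 40·60 + 85·53)/266² = 0.2540
κ = (pₒ − pₑ)/(1 − pₑ) = (0.5414 − 0.2540)/(1 − 0.2540) = 0.385

0.385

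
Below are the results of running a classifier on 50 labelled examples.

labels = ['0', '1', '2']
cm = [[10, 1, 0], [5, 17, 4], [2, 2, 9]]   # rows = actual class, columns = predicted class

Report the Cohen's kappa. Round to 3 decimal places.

Observed agreement pₒ = trace/N = 36/50 = 0.7200
Expected agreement pₑ = Σ (rowᵢ·colᵢ)/N² = (11·17 + 26·20 + 13·13)/50² = 0.3504
κ = (pₒ − pₑ)/(1 − pₑ) = (0.7200 − 0.3504)/(1 − 0.3504) = 0.569

0.569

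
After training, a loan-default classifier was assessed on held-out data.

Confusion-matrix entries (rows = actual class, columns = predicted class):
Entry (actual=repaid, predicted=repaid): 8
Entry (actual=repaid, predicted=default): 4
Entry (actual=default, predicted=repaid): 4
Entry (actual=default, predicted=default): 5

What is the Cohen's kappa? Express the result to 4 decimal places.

0.2222

Observed agreement pₒ = trace/N = 13/21 = 0.61905
Expected agreement pₑ = Σ (rowᵢ·colᵢ)/N² = (12·12 + 9·9)/21² = 0.51020
κ = (pₒ − pₑ)/(1 − pₑ) = (0.61905 − 0.51020)/(1 − 0.51020) = 0.2222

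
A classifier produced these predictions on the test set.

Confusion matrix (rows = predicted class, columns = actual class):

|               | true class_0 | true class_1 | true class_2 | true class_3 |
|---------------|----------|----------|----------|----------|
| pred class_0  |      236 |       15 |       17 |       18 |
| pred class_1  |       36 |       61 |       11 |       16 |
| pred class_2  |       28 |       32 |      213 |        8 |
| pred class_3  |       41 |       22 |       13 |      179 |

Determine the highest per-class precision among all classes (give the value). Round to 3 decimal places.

Per-class precision (TP/(TP+FP)):
  class_0: TP=236, FP=15+17+18=50 → 236/286 = 0.8252
  class_1: TP=61, FP=36+11+16=63 → 61/124 = 0.4919
  class_2: TP=213, FP=28+32+8=68 → 213/281 = 0.7580
  class_3: TP=179, FP=41+22+13=76 → 179/255 = 0.7020
Highest is class 'class_0' with precision = 0.825.

0.825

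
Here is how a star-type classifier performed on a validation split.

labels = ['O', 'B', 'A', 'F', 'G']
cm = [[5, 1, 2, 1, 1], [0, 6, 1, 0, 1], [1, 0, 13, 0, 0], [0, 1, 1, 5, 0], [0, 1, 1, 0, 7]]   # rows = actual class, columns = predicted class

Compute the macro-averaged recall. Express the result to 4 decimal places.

0.7341

Per-class recall (TP/(TP+FN)):
  O: TP=5, FN=1+2+1+1=5 → 5/10 = 0.50000
  B: TP=6, FN=0+1+0+1=2 → 6/8 = 0.75000
  A: TP=13, FN=1+0+0+0=1 → 13/14 = 0.92857
  F: TP=5, FN=0+1+1+0=2 → 5/7 = 0.71429
  G: TP=7, FN=0+1+1+0=2 → 7/9 = 0.77778
Macro-recall = mean = (0.50000 + 0.75000 + 0.92857 + 0.71429 + 0.77778) / 5 = 0.7341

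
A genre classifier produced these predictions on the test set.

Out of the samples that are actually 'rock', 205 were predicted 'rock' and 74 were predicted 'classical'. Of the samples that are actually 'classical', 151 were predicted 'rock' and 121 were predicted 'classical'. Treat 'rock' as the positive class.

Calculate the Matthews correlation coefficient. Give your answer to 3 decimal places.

MCC = (TP·TN − FP·FN) / √((TP+FP)(TP+FN)(TN+FP)(TN+FN))
Numerator = 205·121 − 151·74 = 13631
Denominator = √(356·279·272·195) = √5268144960 = 72581.9878
MCC = 13631 / 72581.9878 = 0.188

0.188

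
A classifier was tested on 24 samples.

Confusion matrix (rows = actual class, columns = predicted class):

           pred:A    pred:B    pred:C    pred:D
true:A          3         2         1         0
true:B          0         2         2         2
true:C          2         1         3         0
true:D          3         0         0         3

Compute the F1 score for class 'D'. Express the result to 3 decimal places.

Take TP from the diagonal, FP from the rest of the 'D' prediction marginal, FN from the rest of the 'D' actual marginal.
F1 score = 2·TP/(2·TP+FP+FN).
D: TP=3, FP=0+2+0=2, FN=3+0+0=3 → 6/11 = 0.5455

0.545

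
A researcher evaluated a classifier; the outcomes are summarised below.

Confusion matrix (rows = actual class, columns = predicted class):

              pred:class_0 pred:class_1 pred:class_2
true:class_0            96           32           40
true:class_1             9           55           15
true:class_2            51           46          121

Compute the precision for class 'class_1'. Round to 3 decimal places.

Take TP from the diagonal, FP from the rest of the 'class_1' prediction marginal, FN from the rest of the 'class_1' actual marginal.
precision = TP/(TP+FP).
class_1: TP=55, FP=32+46=78 → 55/133 = 0.4135

0.414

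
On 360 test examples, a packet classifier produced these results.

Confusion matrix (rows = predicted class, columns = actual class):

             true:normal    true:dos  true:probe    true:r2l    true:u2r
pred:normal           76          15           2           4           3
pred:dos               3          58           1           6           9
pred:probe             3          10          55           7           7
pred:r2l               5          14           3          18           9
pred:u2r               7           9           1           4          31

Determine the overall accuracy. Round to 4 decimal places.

Accuracy = trace / total = (76+58+55+18+31=238) / 360 = 238/360 = 0.6611

0.6611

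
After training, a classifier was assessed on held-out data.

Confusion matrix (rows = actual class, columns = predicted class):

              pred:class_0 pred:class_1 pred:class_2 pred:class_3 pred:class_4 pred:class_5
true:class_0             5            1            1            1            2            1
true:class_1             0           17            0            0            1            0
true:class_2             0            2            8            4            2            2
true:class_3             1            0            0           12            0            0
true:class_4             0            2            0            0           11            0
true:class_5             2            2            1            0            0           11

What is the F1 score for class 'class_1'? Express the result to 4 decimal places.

0.8095

F1 score = 2·TP/(2·TP+FP+FN).
class_1: TP=17, FP=1+2+0+2+2=7, FN=0+0+0+1+0=1 → 34/42 = 0.80952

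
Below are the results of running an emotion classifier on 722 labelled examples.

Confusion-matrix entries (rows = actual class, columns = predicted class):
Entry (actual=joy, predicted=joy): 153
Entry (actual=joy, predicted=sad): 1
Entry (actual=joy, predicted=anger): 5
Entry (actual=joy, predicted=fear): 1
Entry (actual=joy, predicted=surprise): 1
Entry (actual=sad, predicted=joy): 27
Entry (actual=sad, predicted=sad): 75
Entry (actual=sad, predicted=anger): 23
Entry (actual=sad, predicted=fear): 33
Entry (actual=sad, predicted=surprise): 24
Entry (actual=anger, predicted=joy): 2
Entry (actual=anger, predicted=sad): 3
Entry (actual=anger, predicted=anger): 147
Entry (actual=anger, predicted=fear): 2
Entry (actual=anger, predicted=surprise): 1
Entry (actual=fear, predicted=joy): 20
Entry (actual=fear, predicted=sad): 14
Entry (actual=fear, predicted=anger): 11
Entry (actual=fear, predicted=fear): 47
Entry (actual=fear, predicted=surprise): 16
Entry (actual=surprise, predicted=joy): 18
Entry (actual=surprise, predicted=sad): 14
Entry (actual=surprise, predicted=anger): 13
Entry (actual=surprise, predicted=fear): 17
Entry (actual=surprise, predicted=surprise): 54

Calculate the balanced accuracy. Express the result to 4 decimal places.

Balanced accuracy = mean of per-class recall.
  joy: recall = 153/161 = 0.95031
  sad: recall = 75/182 = 0.41209
  anger: recall = 147/155 = 0.94839
  fear: recall = 47/108 = 0.43519
  surprise: recall = 54/116 = 0.46552
Mean = (0.95031 + 0.41209 + 0.94839 + 0.43519 + 0.46552) / 5 = 0.6423

0.6423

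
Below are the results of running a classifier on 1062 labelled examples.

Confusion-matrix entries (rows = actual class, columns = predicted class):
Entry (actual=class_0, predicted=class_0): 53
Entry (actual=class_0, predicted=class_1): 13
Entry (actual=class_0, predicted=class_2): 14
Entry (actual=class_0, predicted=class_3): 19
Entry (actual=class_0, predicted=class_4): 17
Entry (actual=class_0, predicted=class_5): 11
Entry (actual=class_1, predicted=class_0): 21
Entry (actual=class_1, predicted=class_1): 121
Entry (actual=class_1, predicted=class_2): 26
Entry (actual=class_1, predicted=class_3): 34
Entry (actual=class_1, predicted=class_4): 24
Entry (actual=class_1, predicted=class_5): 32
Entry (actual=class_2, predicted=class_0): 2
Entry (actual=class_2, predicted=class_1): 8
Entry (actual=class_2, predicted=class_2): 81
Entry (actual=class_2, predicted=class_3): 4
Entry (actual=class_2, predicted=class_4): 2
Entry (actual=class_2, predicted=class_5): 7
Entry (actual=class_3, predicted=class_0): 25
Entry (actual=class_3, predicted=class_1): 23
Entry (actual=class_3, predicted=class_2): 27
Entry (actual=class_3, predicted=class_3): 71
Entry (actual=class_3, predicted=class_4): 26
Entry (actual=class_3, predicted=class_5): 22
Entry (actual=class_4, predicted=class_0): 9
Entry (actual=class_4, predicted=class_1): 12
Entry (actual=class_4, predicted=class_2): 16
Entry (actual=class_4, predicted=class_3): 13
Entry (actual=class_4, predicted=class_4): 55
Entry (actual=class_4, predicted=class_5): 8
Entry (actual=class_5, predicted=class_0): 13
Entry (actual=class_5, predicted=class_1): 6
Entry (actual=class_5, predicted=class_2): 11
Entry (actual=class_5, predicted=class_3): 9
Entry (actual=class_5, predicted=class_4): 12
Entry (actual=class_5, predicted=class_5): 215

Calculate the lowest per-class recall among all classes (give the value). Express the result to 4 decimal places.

0.3660

Per-class recall (TP/(TP+FN)):
  class_0: TP=53, FN=13+14+19+17+11=74 → 53/127 = 0.41732
  class_1: TP=121, FN=21+26+34+24+32=137 → 121/258 = 0.46899
  class_2: TP=81, FN=2+8+4+2+7=23 → 81/104 = 0.77885
  class_3: TP=71, FN=25+23+27+26+22=123 → 71/194 = 0.36598
  class_4: TP=55, FN=9+12+16+13+8=58 → 55/113 = 0.48673
  class_5: TP=215, FN=13+6+11+9+12=51 → 215/266 = 0.80827
Lowest is class 'class_3' with recall = 0.3660.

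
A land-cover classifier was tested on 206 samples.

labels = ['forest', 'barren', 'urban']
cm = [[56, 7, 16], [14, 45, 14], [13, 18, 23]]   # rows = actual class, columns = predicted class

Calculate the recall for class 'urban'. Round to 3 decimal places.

0.426

One-vs-rest for 'urban': TP = diagonal; FP = other classes predicted 'urban'; FN = 'urban' predicted as other.
recall = TP/(TP+FN).
urban: TP=23, FN=13+18=31 → 23/54 = 0.4259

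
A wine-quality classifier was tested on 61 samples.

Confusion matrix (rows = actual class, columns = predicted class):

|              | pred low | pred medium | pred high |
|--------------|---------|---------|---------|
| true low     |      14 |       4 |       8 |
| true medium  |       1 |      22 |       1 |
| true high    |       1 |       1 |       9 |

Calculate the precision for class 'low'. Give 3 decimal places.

0.875

One-vs-rest for 'low': TP = diagonal; FP = other classes predicted 'low'; FN = 'low' predicted as other.
precision = TP/(TP+FP).
low: TP=14, FP=1+1=2 → 14/16 = 0.8750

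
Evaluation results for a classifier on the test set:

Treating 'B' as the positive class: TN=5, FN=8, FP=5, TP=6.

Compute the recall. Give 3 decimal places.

Recall = TP/(TP+FN) = 6/(6+8) = 6/14 = 0.429

0.429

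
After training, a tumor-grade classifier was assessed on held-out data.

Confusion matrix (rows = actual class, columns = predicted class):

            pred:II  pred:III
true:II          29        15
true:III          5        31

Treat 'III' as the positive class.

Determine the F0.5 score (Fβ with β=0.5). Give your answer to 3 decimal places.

0.705

Fβ = (1+β²)·TP / ((1+β²)·TP + β²·FN + FP), with β²=1/4
= 1.25·31 / (1.25·31 + 0.25·5 + 15) = 0.705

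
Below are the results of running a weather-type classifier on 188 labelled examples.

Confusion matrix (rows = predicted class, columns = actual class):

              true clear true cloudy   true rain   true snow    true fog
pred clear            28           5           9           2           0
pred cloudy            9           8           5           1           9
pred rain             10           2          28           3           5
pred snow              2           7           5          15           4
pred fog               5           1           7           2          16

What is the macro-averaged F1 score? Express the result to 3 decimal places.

0.488

Per-class F1 score (2·TP/(2·TP+FP+FN)):
  clear: TP=28, FP=5+9+2+0=16, FN=9+10+2+5=26 → 56/98 = 0.5714
  cloudy: TP=8, FP=9+5+1+9=24, FN=5+2+7+1=15 → 16/55 = 0.2909
  rain: TP=28, FP=10+2+3+5=20, FN=9+5+5+7=26 → 56/102 = 0.5490
  snow: TP=15, FP=2+7+5+4=18, FN=2+1+3+2=8 → 30/56 = 0.5357
  fog: TP=16, FP=5+1+7+2=15, FN=0+9+5+4=18 → 32/65 = 0.4923
Macro-F1 score = mean = (0.5714 + 0.2909 + 0.5490 + 0.5357 + 0.4923) / 5 = 0.488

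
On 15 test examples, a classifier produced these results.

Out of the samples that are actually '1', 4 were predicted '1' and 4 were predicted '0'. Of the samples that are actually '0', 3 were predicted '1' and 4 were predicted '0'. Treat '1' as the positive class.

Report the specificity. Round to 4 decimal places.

Specificity = TN/(TN+FP) = 4/(4+3) = 0.5714

0.5714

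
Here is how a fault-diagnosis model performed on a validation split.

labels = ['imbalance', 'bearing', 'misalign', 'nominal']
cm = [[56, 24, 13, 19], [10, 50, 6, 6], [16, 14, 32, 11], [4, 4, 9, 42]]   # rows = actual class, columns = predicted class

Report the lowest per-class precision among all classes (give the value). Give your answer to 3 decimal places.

0.533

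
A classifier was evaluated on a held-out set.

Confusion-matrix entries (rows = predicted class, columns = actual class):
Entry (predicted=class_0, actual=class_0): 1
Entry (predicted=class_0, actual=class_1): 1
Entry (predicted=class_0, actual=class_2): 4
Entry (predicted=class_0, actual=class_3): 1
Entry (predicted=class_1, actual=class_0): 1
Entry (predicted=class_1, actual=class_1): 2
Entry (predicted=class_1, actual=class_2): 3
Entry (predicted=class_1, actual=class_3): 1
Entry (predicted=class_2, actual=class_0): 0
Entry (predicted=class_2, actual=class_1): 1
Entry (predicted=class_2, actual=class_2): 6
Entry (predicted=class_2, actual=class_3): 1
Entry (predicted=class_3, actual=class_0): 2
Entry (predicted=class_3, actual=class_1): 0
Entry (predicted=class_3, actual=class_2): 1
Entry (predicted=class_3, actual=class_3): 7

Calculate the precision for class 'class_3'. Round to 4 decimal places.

0.7000

Treat 'class_3' as positive and all other classes as negative.
precision = TP/(TP+FP).
class_3: TP=7, FP=2+0+1=3 → 7/10 = 0.70000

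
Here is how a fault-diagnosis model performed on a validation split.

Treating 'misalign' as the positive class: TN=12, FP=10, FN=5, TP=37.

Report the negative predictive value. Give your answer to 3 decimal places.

NPV = TN/(TN+FN) = 12/(12+5) = 0.706

0.706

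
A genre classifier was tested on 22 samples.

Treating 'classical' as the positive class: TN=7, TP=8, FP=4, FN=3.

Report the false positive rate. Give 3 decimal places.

FPR = FP/(FP+TN) = 4/(4+7) = 0.364

0.364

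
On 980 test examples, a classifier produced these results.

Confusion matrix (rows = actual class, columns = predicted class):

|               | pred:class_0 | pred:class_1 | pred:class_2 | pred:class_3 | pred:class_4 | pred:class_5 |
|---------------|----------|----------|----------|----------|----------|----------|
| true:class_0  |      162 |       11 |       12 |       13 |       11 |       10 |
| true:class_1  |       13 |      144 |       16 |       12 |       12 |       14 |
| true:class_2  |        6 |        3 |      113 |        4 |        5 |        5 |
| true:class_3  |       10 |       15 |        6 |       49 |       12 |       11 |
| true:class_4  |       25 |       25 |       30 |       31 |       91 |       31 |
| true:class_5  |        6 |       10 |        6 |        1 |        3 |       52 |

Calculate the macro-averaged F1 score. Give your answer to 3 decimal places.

0.601

Per-class F1 score (2·TP/(2·TP+FP+FN)):
  class_0: TP=162, FP=13+6+10+25+6=60, FN=11+12+13+11+10=57 → 324/441 = 0.7347
  class_1: TP=144, FP=11+3+15+25+10=64, FN=13+16+12+12+14=67 → 288/419 = 0.6874
  class_2: TP=113, FP=12+16+6+30+6=70, FN=6+3+4+5+5=23 → 226/319 = 0.7085
  class_3: TP=49, FP=13+12+4+31+1=61, FN=10+15+6+12+11=54 → 98/213 = 0.4601
  class_4: TP=91, FP=11+12+5+12+3=43, FN=25+25+30+31+31=142 → 182/367 = 0.4959
  class_5: TP=52, FP=10+14+5+11+31=71, FN=6+10+6+1+3=26 → 104/201 = 0.5174
Macro-F1 score = mean = (0.7347 + 0.6874 + 0.7085 + 0.4601 + 0.4959 + 0.5174) / 6 = 0.601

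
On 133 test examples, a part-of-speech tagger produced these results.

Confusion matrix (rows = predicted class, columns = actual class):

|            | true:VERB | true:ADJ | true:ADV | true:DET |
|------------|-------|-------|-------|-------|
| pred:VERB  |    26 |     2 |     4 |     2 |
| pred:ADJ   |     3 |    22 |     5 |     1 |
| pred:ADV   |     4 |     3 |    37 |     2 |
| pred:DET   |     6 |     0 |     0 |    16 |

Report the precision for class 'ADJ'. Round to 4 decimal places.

precision = TP/(TP+FP).
ADJ: TP=22, FP=3+5+1=9 → 22/31 = 0.70968

0.7097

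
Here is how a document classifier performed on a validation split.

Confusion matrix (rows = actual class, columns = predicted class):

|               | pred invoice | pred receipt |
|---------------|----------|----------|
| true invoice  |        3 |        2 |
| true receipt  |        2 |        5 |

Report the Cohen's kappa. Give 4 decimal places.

Observed agreement pₒ = trace/N = 8/12 = 0.66667
Expected agreement pₑ = Σ (rowᵢ·colᵢ)/N² = (5·5 + 7·7)/12² = 0.51389
κ = (pₒ − pₑ)/(1 − pₑ) = (0.66667 − 0.51389)/(1 − 0.51389) = 0.3143

0.3143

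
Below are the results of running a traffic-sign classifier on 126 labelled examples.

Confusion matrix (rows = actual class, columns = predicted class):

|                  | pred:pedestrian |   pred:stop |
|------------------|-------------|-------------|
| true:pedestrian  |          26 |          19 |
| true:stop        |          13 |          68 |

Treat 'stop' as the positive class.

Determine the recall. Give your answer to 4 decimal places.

0.8395

Recall = TP/(TP+FN) = 68/(68+13) = 68/81 = 0.8395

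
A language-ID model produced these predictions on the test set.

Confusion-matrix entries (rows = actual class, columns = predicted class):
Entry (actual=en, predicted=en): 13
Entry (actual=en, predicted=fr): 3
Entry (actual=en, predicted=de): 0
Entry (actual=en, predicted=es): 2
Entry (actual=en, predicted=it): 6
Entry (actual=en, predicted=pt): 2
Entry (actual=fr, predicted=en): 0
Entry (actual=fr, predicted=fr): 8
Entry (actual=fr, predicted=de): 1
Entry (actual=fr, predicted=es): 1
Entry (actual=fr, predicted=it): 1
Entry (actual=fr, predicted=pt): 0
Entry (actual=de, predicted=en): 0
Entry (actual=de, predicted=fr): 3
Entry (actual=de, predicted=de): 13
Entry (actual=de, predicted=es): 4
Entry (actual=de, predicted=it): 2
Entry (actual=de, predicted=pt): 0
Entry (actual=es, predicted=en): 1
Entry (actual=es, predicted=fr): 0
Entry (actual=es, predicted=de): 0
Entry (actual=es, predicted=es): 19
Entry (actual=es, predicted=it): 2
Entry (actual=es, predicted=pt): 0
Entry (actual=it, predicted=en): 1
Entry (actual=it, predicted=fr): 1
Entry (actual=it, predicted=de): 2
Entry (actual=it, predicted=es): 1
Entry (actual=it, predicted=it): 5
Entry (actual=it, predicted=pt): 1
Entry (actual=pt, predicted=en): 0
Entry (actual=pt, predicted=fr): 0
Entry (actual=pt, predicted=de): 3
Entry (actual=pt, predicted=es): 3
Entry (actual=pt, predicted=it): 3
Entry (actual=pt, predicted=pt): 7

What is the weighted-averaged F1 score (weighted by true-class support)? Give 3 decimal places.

Per-class F1 score (2·TP/(2·TP+FP+FN)):
  en: TP=13, FP=0+0+1+1+0=2, FN=3+0+2+6+2=13 → 26/41 = 0.6341
  fr: TP=8, FP=3+3+0+1+0=7, FN=0+1+1+1+0=3 → 16/26 = 0.6154
  de: TP=13, FP=0+1+0+2+3=6, FN=0+3+4+2+0=9 → 26/41 = 0.6341
  es: TP=19, FP=2+1+4+1+3=11, FN=1+0+0+2+0=3 → 38/52 = 0.7308
  it: TP=5, FP=6+1+2+2+3=14, FN=1+1+2+1+1=6 → 10/30 = 0.3333
  pt: TP=7, FP=2+0+0+0+1=3, FN=0+0+3+3+3=9 → 14/26 = 0.5385
Weighted-F1 score = Σ (supportᵢ/N)·F1 scoreᵢ with N=108: (26/108)·0.6341 + (11/108)·0.6154 + (22/108)·0.6341 + (22/108)·0.7308 + (11/108)·0.3333 + (16/108)·0.5385 = 0.607

0.607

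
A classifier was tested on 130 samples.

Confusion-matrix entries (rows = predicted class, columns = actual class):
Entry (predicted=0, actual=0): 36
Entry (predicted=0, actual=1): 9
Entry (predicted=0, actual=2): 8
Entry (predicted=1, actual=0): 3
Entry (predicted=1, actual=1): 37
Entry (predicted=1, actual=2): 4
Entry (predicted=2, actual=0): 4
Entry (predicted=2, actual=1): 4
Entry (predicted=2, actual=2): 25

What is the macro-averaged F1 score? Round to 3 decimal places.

0.751

Per-class F1 score (2·TP/(2·TP+FP+FN)):
  0: TP=36, FP=9+8=17, FN=3+4=7 → 72/96 = 0.7500
  1: TP=37, FP=3+4=7, FN=9+4=13 → 74/94 = 0.7872
  2: TP=25, FP=4+4=8, FN=8+4=12 → 50/70 = 0.7143
Macro-F1 score = mean = (0.7500 + 0.7872 + 0.7143) / 3 = 0.751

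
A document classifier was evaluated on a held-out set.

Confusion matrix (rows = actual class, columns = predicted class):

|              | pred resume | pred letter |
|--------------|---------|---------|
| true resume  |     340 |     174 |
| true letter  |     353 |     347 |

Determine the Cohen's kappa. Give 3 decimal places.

Observed agreement pₒ = trace/N = 687/1214 = 0.5659
Expected agreement pₑ = Σ (rowᵢ·colᵢ)/N² = (514·693 + 700·521)/1214² = 0.4891
κ = (pₒ − pₑ)/(1 − pₑ) = (0.5659 − 0.4891)/(1 − 0.4891) = 0.150

0.150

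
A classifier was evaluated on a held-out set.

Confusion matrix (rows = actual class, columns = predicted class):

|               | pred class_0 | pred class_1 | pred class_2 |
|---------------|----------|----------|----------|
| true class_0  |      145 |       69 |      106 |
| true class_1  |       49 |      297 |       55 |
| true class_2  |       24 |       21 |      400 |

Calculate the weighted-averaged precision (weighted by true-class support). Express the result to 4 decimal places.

Per-class precision (TP/(TP+FP)):
  class_0: TP=145, FP=49+24=73 → 145/218 = 0.66514
  class_1: TP=297, FP=69+21=90 → 297/387 = 0.76744
  class_2: TP=400, FP=106+55=161 → 400/561 = 0.71301
Weighted-precision = Σ (supportᵢ/N)·precisionᵢ with N=1166: (320/1166)·0.66514 + (401/1166)·0.76744 + (445/1166)·0.71301 = 0.7186

0.7186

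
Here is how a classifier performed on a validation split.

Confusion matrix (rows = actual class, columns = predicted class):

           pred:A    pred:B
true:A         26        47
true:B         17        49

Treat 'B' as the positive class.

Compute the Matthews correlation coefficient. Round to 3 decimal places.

0.107

MCC = (TP·TN − FP·FN) / √((TP+FP)(TP+FN)(TN+FP)(TN+FN))
Numerator = 49·26 − 47·17 = 475
Denominator = √(96·66·73·43) = √19888704 = 4459.6753
MCC = 475 / 4459.6753 = 0.107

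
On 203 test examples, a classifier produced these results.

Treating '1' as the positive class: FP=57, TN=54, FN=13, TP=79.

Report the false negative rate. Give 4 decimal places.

0.1413

FNR = FN/(FN+TP) = 13/(13+79) = 0.1413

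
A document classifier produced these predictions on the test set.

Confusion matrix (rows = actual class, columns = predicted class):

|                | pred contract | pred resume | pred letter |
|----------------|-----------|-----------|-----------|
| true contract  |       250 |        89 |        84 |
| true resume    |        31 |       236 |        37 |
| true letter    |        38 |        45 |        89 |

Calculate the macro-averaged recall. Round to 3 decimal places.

Per-class recall (TP/(TP+FN)):
  contract: TP=250, FN=89+84=173 → 250/423 = 0.5910
  resume: TP=236, FN=31+37=68 → 236/304 = 0.7763
  letter: TP=89, FN=38+45=83 → 89/172 = 0.5174
Macro-recall = mean = (0.5910 + 0.7763 + 0.5174) / 3 = 0.628

0.628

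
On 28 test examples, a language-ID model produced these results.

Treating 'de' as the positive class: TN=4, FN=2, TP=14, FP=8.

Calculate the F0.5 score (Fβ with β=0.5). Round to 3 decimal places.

0.673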